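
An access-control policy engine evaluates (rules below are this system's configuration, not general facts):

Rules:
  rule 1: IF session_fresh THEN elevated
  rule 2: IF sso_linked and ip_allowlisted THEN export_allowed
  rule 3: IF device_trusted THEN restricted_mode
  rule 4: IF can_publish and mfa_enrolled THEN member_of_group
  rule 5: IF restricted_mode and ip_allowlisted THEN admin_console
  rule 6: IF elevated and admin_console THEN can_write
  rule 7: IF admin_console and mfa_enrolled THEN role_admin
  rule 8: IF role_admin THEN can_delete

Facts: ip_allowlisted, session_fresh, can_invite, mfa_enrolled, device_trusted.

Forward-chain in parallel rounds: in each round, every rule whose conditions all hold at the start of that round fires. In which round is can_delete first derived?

Round 1: rule 1 [IF session_fresh THEN elevated]; rule 3 [IF device_trusted THEN restricted_mode]. Adds elevated, restricted_mode.
Round 2: rule 5 [IF restricted_mode and ip_allowlisted THEN admin_console]. Adds admin_console.
Round 3: rule 6 [IF elevated and admin_console THEN can_write]; rule 7 [IF admin_console and mfa_enrolled THEN role_admin]. Adds can_write, role_admin.
Round 4: rule 8 [IF role_admin THEN can_delete]. Adds can_delete.
can_delete first appears in round 4.

4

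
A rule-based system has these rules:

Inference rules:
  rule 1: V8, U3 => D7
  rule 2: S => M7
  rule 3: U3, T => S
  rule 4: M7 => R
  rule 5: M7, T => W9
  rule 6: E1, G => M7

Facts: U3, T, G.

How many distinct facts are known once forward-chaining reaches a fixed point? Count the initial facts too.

Round 1: rule 3 [U3, T => S]. New: S.
Round 2: rule 2 [S => M7]. New: M7.
Round 3: rule 4 [M7 => R]; rule 5 [M7, T => W9]. New: R, W9.
Closure: {G, M7, R, S, T, U3, W9} — 7 facts.

7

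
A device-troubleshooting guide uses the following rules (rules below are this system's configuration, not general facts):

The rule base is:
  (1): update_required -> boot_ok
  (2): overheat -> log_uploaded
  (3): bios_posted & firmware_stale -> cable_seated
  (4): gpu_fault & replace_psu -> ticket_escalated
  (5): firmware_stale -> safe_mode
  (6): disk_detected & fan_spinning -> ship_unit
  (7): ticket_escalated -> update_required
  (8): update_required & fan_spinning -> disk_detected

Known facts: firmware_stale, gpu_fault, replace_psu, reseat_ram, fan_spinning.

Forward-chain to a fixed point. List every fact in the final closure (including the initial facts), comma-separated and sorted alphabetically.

boot_ok, disk_detected, fan_spinning, firmware_stale, gpu_fault, replace_psu, reseat_ram, safe_mode, ship_unit, ticket_escalated, update_required

[1] (4) [gpu_fault & replace_psu -> ticket_escalated]; (5) [firmware_stale -> safe_mode]. ⇒ new: ticket_escalated, safe_mode.
[2] (7) [ticket_escalated -> update_required]. ⇒ new: update_required.
[3] (1) [update_required -> boot_ok]; (8) [update_required & fan_spinning -> disk_detected]. ⇒ new: boot_ok, disk_detected.
[4] (6) [disk_detected & fan_spinning -> ship_unit]. ⇒ new: ship_unit.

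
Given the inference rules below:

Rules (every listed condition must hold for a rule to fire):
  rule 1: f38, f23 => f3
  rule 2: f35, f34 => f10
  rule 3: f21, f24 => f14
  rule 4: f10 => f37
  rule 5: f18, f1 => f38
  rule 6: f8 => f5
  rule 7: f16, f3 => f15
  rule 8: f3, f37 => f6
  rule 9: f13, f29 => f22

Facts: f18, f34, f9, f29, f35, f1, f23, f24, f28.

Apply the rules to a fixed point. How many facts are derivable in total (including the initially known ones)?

Round 1: rule 2 [f35, f34 => f10]; rule 5 [f18, f1 => f38]. Adds f10, f38.
Round 2: rule 1 [f38, f23 => f3]; rule 4 [f10 => f37]. Adds f3, f37.
Round 3: rule 8 [f3, f37 => f6]. Adds f6.
Closure: {f1, f10, f18, f23, f24, f28, f29, f3, f34, f35, f37, f38, f6, f9} — 14 facts.

14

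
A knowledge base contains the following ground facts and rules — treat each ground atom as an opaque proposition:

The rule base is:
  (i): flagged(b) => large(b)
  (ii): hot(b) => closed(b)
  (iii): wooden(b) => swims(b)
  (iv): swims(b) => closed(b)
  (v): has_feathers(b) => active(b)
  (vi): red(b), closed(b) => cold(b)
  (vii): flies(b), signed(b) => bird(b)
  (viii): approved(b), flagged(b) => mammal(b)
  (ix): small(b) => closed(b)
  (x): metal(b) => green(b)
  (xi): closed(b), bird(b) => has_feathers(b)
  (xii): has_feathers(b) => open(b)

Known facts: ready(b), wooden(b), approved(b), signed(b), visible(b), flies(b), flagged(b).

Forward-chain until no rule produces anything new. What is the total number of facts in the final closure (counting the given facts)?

15

[1] (i) [flagged(b) => large(b)]; (iii) [wooden(b) => swims(b)]; (vii) [flies(b), signed(b) => bird(b)]; (viii) [approved(b), flagged(b) => mammal(b)]. ⇒ new: large(b), swims(b), bird(b), mammal(b).
[2] (iv) [swims(b) => closed(b)]. ⇒ new: closed(b).
[3] (xi) [closed(b), bird(b) => has_feathers(b)]. ⇒ new: has_feathers(b).
[4] (v) [has_feathers(b) => active(b)]; (xii) [has_feathers(b) => open(b)]. ⇒ new: active(b), open(b).
Closure: {active(b), approved(b), bird(b), closed(b), flagged(b), flies(b), has_feathers(b), large(b), mammal(b), open(b), ready(b), signed(b), swims(b), visible(b), wooden(b)} — 15 facts.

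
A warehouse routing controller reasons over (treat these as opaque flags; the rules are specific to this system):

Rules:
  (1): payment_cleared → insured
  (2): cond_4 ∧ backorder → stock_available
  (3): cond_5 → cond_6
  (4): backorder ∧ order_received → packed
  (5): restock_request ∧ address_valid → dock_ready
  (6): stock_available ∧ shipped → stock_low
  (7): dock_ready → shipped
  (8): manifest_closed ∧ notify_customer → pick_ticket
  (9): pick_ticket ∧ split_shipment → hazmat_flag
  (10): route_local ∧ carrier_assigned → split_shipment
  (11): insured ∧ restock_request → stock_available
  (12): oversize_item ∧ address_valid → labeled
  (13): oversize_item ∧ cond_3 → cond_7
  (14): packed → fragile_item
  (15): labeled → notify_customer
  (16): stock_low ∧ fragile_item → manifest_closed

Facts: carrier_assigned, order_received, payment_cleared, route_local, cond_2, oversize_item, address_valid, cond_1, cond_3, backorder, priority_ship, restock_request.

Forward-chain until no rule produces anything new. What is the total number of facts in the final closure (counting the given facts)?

26

Round 1: (1) [payment_cleared → insured]; (4) [backorder ∧ order_received → packed]; (5) [restock_request ∧ address_valid → dock_ready]; (10) [route_local ∧ carrier_assigned → split_shipment]; (12) [oversize_item ∧ address_valid → labeled]; (13) [oversize_item ∧ cond_3 → cond_7]. Adds insured, packed, dock_ready, split_shipment, labeled, cond_7.
Round 2: (7) [dock_ready → shipped]; (11) [insured ∧ restock_request → stock_available]; (14) [packed → fragile_item]; (15) [labeled → notify_customer]. Adds shipped, stock_available, fragile_item, notify_customer.
Round 3: (6) [stock_available ∧ shipped → stock_low]. Adds stock_low.
Round 4: (16) [stock_low ∧ fragile_item → manifest_closed]. Adds manifest_closed.
Round 5: (8) [manifest_closed ∧ notify_customer → pick_ticket]. Adds pick_ticket.
Round 6: (9) [pick_ticket ∧ split_shipment → hazmat_flag]. Adds hazmat_flag.
Closure: {address_valid, backorder, carrier_assigned, cond_1, cond_2, cond_3, cond_7, dock_ready, fragile_item, hazmat_flag, insured, labeled, manifest_closed, notify_customer, order_received, oversize_item, packed, payment_cleared, pick_ticket, priority_ship, restock_request, route_local, shipped, split_shipment, stock_available, stock_low} — 26 facts.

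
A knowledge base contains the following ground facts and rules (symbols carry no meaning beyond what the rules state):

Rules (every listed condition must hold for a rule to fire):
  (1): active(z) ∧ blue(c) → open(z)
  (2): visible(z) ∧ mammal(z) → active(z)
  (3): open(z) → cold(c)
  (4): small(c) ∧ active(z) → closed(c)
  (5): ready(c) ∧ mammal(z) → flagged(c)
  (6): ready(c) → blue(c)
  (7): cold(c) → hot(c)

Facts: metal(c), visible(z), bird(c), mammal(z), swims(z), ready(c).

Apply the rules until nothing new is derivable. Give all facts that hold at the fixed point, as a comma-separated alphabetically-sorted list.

Round 1: (2) [visible(z) ∧ mammal(z) → active(z)]; (5) [ready(c) ∧ mammal(z) → flagged(c)]; (6) [ready(c) → blue(c)]. New: active(z), flagged(c), blue(c).
Round 2: (1) [active(z) ∧ blue(c) → open(z)]. New: open(z).
Round 3: (3) [open(z) → cold(c)]. New: cold(c).
Round 4: (7) [cold(c) → hot(c)]. New: hot(c).

active(z), bird(c), blue(c), cold(c), flagged(c), hot(c), mammal(z), metal(c), open(z), ready(c), swims(z), visible(z)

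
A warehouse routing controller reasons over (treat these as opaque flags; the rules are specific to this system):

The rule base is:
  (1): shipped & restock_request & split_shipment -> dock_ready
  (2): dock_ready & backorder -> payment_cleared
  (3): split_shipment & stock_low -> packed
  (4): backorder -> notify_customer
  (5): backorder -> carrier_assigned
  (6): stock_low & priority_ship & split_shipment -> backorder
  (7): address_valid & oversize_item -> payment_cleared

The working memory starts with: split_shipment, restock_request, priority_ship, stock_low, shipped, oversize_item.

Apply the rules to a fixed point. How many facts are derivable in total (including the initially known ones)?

12

[1] (1) [shipped & restock_request & split_shipment -> dock_ready]; (3) [split_shipment & stock_low -> packed]; (6) [stock_low & priority_ship & split_shipment -> backorder]. ⇒ new: dock_ready, packed, backorder.
[2] (2) [dock_ready & backorder -> payment_cleared]; (4) [backorder -> notify_customer]; (5) [backorder -> carrier_assigned]. ⇒ new: payment_cleared, notify_customer, carrier_assigned.
Closure: {backorder, carrier_assigned, dock_ready, notify_customer, oversize_item, packed, payment_cleared, priority_ship, restock_request, shipped, split_shipment, stock_low} — 12 facts.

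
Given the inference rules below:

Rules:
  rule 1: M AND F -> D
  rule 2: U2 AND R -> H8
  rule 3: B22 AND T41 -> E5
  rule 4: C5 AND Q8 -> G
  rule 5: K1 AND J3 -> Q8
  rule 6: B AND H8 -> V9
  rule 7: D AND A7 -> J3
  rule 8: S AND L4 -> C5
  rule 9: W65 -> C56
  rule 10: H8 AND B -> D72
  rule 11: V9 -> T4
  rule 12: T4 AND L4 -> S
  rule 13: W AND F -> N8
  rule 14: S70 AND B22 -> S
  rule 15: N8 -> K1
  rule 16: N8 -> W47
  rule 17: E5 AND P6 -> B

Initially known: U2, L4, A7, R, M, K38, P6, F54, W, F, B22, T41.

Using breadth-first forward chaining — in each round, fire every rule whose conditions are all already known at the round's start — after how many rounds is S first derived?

5

[1] rule 1 [M AND F -> D]; rule 2 [U2 AND R -> H8]; rule 3 [B22 AND T41 -> E5]; rule 13 [W AND F -> N8]. ⇒ new: D, H8, E5, N8.
[2] rule 7 [D AND A7 -> J3]; rule 15 [N8 -> K1]; rule 16 [N8 -> W47]; rule 17 [E5 AND P6 -> B]. ⇒ new: J3, K1, W47, B.
[3] rule 5 [K1 AND J3 -> Q8]; rule 6 [B AND H8 -> V9]; rule 10 [H8 AND B -> D72]. ⇒ new: Q8, V9, D72.
[4] rule 11 [V9 -> T4]. ⇒ new: T4.
[5] rule 12 [T4 AND L4 -> S]. ⇒ new: S.
S first appears in round 5.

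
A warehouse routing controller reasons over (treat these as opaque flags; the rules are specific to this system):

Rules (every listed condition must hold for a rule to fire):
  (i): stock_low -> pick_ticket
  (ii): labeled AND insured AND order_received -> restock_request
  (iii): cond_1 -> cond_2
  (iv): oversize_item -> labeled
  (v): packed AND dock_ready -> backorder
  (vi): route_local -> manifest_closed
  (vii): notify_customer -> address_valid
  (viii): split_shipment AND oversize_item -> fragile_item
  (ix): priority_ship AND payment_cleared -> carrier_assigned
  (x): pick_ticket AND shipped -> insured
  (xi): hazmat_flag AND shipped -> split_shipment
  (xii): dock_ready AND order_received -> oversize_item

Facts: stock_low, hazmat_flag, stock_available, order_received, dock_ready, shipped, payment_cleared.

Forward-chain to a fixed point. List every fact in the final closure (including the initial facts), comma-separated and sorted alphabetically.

dock_ready, fragile_item, hazmat_flag, insured, labeled, order_received, oversize_item, payment_cleared, pick_ticket, restock_request, shipped, split_shipment, stock_available, stock_low

Round 1: (i) [stock_low -> pick_ticket]; (xi) [hazmat_flag AND shipped -> split_shipment]; (xii) [dock_ready AND order_received -> oversize_item]. New: pick_ticket, split_shipment, oversize_item.
Round 2: (iv) [oversize_item -> labeled]; (viii) [split_shipment AND oversize_item -> fragile_item]; (x) [pick_ticket AND shipped -> insured]. New: labeled, fragile_item, insured.
Round 3: (ii) [labeled AND insured AND order_received -> restock_request]. New: restock_request.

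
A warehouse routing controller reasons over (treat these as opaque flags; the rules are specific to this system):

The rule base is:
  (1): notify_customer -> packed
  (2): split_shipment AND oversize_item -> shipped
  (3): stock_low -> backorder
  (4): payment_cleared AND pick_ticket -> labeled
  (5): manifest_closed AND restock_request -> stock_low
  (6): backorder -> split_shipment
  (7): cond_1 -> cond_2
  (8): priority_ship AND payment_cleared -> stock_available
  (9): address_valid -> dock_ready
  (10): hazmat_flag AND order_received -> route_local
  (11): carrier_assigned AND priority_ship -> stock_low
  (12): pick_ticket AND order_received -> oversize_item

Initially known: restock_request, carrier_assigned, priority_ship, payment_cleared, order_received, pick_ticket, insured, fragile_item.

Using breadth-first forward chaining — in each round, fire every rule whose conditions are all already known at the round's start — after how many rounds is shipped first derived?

4

Round 1: (4) [payment_cleared AND pick_ticket -> labeled]; (8) [priority_ship AND payment_cleared -> stock_available]; (11) [carrier_assigned AND priority_ship -> stock_low]; (12) [pick_ticket AND order_received -> oversize_item]. New: labeled, stock_available, stock_low, oversize_item.
Round 2: (3) [stock_low -> backorder]. New: backorder.
Round 3: (6) [backorder -> split_shipment]. New: split_shipment.
Round 4: (2) [split_shipment AND oversize_item -> shipped]. New: shipped.
shipped first appears in round 4.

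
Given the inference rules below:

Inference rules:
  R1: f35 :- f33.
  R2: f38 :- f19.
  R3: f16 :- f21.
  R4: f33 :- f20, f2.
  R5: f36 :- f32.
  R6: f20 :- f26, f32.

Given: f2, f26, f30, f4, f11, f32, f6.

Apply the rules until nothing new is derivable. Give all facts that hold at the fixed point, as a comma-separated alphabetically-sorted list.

Round 1 fires R5, R6, giving f36, f20.
Round 2 fires R4, giving f33.
Round 3 fires R1, giving f35.

f11, f2, f20, f26, f30, f32, f33, f35, f36, f4, f6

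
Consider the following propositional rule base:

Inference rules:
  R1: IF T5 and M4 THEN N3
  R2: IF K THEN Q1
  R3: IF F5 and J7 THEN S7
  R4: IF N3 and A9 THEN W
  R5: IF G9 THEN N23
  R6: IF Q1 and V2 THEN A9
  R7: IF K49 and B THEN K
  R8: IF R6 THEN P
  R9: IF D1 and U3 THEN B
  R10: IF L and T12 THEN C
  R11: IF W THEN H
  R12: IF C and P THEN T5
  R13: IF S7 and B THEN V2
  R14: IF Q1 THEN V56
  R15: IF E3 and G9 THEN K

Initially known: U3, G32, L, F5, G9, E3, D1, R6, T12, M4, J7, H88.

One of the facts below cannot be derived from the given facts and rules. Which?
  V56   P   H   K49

K49

[1] R3 [IF F5 and J7 THEN S7]; R5 [IF G9 THEN N23]; R8 [IF R6 THEN P]; R9 [IF D1 and U3 THEN B]; R10 [IF L and T12 THEN C]; R15 [IF E3 and G9 THEN K]. ⇒ new: S7, N23, P, B, C, K.
[2] R2 [IF K THEN Q1]; R12 [IF C and P THEN T5]; R13 [IF S7 and B THEN V2]. ⇒ new: Q1, T5, V2.
[3] R1 [IF T5 and M4 THEN N3]; R6 [IF Q1 and V2 THEN A9]; R14 [IF Q1 THEN V56]. ⇒ new: N3, A9, V56.
[4] R4 [IF N3 and A9 THEN W]. ⇒ new: W.
[5] R11 [IF W THEN H]. ⇒ new: H.
Derived: P (round 1), H (round 5), V56 (round 3). K49 never appears in any round.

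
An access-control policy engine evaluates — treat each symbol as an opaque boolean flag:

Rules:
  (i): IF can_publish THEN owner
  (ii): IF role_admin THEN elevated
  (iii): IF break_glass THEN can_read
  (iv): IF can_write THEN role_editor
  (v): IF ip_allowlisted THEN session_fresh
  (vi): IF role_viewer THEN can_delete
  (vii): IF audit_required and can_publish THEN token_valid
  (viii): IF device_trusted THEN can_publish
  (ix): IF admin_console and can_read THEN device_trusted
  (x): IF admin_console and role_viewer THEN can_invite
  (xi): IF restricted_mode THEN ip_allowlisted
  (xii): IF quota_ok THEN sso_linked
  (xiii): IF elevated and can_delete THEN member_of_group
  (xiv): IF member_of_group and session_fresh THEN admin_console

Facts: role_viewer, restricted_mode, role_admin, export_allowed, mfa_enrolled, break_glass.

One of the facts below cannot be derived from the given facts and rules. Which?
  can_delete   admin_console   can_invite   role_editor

role_editor

Round 1 fires (ii), (iii), (vi), (xi), giving elevated, can_read, can_delete, ip_allowlisted.
Round 2 fires (v), (xiii), giving session_fresh, member_of_group.
Round 3 fires (xiv), giving admin_console.
Round 4 fires (ix), (x), giving device_trusted, can_invite.
Round 5 fires (viii), giving can_publish.
Round 6 fires (i), giving owner.
Derived: can_delete (round 1), can_invite (round 4), admin_console (round 3). role_editor never appears in any round.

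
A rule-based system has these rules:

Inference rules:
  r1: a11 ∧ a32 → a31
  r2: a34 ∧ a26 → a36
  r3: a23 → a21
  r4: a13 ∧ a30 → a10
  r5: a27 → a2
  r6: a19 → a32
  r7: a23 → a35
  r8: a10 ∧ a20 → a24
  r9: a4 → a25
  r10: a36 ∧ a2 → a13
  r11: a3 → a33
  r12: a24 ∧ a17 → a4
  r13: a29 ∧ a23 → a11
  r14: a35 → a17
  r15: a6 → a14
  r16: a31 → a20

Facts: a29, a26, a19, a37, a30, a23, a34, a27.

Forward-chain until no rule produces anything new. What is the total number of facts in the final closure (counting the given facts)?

Round 1: r2 [a34 ∧ a26 → a36]; r3 [a23 → a21]; r5 [a27 → a2]; r6 [a19 → a32]; r7 [a23 → a35]; r13 [a29 ∧ a23 → a11]. Adds a36, a21, a2, a32, a35, a11.
Round 2: r1 [a11 ∧ a32 → a31]; r10 [a36 ∧ a2 → a13]; r14 [a35 → a17]. Adds a31, a13, a17.
Round 3: r4 [a13 ∧ a30 → a10]; r16 [a31 → a20]. Adds a10, a20.
Round 4: r8 [a10 ∧ a20 → a24]. Adds a24.
Round 5: r12 [a24 ∧ a17 → a4]. Adds a4.
Round 6: r9 [a4 → a25]. Adds a25.
Closure: {a10, a11, a13, a17, a19, a2, a20, a21, a23, a24, a25, a26, a27, a29, a30, a31, a32, a34, a35, a36, a37, a4} — 22 facts.

22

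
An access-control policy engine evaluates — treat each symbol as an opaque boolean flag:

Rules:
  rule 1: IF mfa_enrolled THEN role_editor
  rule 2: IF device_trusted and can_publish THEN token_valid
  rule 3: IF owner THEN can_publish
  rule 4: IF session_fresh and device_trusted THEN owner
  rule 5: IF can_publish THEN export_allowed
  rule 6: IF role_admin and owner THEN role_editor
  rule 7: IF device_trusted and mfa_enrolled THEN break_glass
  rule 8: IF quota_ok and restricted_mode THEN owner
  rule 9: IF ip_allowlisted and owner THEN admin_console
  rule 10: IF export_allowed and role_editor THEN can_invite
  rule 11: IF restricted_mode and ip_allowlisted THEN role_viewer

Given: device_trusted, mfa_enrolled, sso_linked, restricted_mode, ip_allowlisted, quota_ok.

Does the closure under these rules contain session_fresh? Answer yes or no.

Round 1: rule 1 [IF mfa_enrolled THEN role_editor]; rule 7 [IF device_trusted and mfa_enrolled THEN break_glass]; rule 8 [IF quota_ok and restricted_mode THEN owner]; rule 11 [IF restricted_mode and ip_allowlisted THEN role_viewer]. Adds role_editor, break_glass, owner, role_viewer.
Round 2: rule 3 [IF owner THEN can_publish]; rule 9 [IF ip_allowlisted and owner THEN admin_console]. Adds can_publish, admin_console.
Round 3: rule 2 [IF device_trusted and can_publish THEN token_valid]; rule 5 [IF can_publish THEN export_allowed]. Adds token_valid, export_allowed.
Round 4: rule 10 [IF export_allowed and role_editor THEN can_invite]. Adds can_invite.
Fixed point reached. No rule has session_fresh as a consequent, and it is not given.

no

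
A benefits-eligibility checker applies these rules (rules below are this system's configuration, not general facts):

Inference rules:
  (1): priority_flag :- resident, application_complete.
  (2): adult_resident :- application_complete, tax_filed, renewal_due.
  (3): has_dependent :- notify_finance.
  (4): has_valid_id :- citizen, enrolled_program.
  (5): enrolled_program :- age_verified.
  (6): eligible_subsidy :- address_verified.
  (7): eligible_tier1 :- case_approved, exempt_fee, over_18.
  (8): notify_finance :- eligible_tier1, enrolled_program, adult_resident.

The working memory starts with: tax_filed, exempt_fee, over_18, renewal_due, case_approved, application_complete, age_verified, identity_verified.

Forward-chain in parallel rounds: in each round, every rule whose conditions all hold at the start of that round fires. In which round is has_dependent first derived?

3

Round 1: (2) [adult_resident :- application_complete, tax_filed, renewal_due.]; (5) [enrolled_program :- age_verified.]; (7) [eligible_tier1 :- case_approved, exempt_fee, over_18.]. Adds adult_resident, enrolled_program, eligible_tier1.
Round 2: (8) [notify_finance :- eligible_tier1, enrolled_program, adult_resident.]. Adds notify_finance.
Round 3: (3) [has_dependent :- notify_finance.]. Adds has_dependent.
has_dependent first appears in round 3.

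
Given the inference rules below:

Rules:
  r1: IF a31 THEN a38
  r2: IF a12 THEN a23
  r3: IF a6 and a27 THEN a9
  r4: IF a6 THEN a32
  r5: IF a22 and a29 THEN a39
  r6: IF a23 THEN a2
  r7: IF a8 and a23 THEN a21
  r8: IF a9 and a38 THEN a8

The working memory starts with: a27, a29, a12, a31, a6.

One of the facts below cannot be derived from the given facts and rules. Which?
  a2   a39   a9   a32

a39

Round 1 — r1, r2, r3, r4, derive a38, a23, a9, a32.
Round 2 — r6, r8, derive a2, a8.
Round 3 — r7, derive a21.
Derived: a2 (round 2), a32 (round 1), a9 (round 1). a39 never appears in any round.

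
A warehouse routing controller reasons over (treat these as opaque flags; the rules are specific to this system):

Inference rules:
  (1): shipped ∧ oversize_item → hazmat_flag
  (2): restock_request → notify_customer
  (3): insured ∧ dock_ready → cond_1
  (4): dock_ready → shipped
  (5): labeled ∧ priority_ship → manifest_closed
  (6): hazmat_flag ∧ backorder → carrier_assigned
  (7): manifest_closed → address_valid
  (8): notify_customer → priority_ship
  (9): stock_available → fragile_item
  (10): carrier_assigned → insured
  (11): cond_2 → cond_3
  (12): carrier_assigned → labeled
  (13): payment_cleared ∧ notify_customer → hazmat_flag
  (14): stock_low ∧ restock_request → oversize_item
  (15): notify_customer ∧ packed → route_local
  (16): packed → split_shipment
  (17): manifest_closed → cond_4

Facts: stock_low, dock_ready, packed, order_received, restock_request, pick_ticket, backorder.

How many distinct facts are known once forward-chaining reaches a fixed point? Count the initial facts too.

Round 1: (2) [restock_request → notify_customer]; (4) [dock_ready → shipped]; (14) [stock_low ∧ restock_request → oversize_item]; (16) [packed → split_shipment]. New: notify_customer, shipped, oversize_item, split_shipment.
Round 2: (1) [shipped ∧ oversize_item → hazmat_flag]; (8) [notify_customer → priority_ship]; (15) [notify_customer ∧ packed → route_local]. New: hazmat_flag, priority_ship, route_local.
Round 3: (6) [hazmat_flag ∧ backorder → carrier_assigned]. New: carrier_assigned.
Round 4: (10) [carrier_assigned → insured]; (12) [carrier_assigned → labeled]. New: insured, labeled.
Round 5: (3) [insured ∧ dock_ready → cond_1]; (5) [labeled ∧ priority_ship → manifest_closed]. New: cond_1, manifest_closed.
Round 6: (7) [manifest_closed → address_valid]; (17) [manifest_closed → cond_4]. New: address_valid, cond_4.
Closure: {address_valid, backorder, carrier_assigned, cond_1, cond_4, dock_ready, hazmat_flag, insured, labeled, manifest_closed, notify_customer, order_received, oversize_item, packed, pick_ticket, priority_ship, restock_request, route_local, shipped, split_shipment, stock_low} — 21 facts.

21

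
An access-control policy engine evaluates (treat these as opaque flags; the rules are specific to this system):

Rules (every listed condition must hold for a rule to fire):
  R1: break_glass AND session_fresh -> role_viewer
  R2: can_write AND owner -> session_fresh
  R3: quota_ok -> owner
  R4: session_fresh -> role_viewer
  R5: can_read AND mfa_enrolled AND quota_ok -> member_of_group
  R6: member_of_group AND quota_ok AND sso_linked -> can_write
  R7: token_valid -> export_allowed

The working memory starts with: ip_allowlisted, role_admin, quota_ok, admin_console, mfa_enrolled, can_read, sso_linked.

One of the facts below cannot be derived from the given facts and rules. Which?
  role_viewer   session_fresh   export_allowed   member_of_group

Round 1: R3 [quota_ok -> owner]; R5 [can_read AND mfa_enrolled AND quota_ok -> member_of_group]. Adds owner, member_of_group.
Round 2: R6 [member_of_group AND quota_ok AND sso_linked -> can_write]. Adds can_write.
Round 3: R2 [can_write AND owner -> session_fresh]. Adds session_fresh.
Round 4: R4 [session_fresh -> role_viewer]. Adds role_viewer.
Derived: session_fresh (round 3), member_of_group (round 1), role_viewer (round 4). export_allowed never appears in any round.

export_allowed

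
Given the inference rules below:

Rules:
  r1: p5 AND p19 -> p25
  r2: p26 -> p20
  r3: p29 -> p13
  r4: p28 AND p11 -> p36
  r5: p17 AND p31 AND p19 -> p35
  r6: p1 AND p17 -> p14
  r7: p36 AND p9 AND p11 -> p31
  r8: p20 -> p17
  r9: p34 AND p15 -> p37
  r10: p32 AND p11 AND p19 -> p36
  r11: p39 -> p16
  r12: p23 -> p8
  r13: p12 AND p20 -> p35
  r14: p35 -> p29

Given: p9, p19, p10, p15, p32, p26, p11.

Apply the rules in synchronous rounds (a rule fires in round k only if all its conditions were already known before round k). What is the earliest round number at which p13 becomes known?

5

Round 1 fires r2, r10, giving p20, p36.
Round 2 fires r7, r8, giving p31, p17.
Round 3 fires r5, giving p35.
Round 4 fires r14, giving p29.
Round 5 fires r3, giving p13.
p13 first appears in round 5.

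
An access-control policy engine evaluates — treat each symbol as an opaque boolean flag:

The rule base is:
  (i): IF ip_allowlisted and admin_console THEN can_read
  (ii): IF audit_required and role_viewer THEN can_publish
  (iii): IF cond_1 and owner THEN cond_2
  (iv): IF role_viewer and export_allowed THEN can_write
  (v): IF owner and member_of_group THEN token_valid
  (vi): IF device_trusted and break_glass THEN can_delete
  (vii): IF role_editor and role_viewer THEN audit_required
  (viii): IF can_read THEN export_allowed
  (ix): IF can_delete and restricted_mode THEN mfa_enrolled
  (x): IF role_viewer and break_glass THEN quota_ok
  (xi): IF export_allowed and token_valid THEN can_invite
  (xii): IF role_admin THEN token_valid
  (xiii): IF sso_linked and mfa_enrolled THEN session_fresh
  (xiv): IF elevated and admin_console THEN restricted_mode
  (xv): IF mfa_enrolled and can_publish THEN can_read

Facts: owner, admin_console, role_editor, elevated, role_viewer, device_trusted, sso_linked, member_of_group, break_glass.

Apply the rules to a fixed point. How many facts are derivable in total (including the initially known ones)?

21

Round 1 — (v), (vi), (vii), (x), (xiv), derive token_valid, can_delete, audit_required, quota_ok, restricted_mode.
Round 2 — (ii), (ix), derive can_publish, mfa_enrolled.
Round 3 — (xiii), (xv), derive session_fresh, can_read.
Round 4 — (viii), derive export_allowed.
Round 5 — (iv), (xi), derive can_write, can_invite.
Closure: {admin_console, audit_required, break_glass, can_delete, can_invite, can_publish, can_read, can_write, device_trusted, elevated, export_allowed, member_of_group, mfa_enrolled, owner, quota_ok, restricted_mode, role_editor, role_viewer, session_fresh, sso_linked, token_valid} — 21 facts.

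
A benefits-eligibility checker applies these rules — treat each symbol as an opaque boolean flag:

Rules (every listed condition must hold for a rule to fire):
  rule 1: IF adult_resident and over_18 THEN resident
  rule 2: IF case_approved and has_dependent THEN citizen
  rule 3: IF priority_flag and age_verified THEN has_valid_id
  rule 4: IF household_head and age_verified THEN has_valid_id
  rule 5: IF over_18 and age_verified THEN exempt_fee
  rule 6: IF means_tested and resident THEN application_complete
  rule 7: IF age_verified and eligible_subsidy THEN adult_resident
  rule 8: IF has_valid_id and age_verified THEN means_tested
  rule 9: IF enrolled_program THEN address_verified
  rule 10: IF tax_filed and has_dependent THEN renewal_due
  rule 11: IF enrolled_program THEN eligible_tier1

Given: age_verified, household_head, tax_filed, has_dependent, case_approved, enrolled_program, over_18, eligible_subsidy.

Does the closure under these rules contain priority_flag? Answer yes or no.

Round 1 fires rule 2, rule 4, rule 5, rule 7, rule 9, rule 10, rule 11, giving citizen, has_valid_id, exempt_fee, adult_resident, address_verified, renewal_due, eligible_tier1.
Round 2 fires rule 1, rule 8, giving resident, means_tested.
Round 3 fires rule 6, giving application_complete.
Fixed point reached. No rule has priority_flag as a consequent, and it is not given.

no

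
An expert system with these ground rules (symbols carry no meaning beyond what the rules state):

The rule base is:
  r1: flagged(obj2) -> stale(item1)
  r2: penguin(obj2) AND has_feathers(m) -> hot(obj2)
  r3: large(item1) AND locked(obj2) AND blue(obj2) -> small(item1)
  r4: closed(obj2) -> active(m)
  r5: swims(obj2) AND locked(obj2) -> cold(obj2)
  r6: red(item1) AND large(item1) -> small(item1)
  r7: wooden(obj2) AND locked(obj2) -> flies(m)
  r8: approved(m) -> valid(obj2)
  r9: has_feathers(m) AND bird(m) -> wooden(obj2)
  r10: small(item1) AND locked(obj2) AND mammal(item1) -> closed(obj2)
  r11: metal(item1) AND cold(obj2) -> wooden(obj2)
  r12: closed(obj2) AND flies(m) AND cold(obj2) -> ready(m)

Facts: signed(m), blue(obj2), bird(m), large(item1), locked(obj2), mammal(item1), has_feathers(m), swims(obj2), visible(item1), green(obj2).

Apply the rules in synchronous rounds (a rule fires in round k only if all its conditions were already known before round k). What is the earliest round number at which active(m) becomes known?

3

Round 1: r3 [large(item1) AND locked(obj2) AND blue(obj2) -> small(item1)]; r5 [swims(obj2) AND locked(obj2) -> cold(obj2)]; r9 [has_feathers(m) AND bird(m) -> wooden(obj2)]. Adds small(item1), cold(obj2), wooden(obj2).
Round 2: r7 [wooden(obj2) AND locked(obj2) -> flies(m)]; r10 [small(item1) AND locked(obj2) AND mammal(item1) -> closed(obj2)]. Adds flies(m), closed(obj2).
Round 3: r4 [closed(obj2) -> active(m)]; r12 [closed(obj2) AND flies(m) AND cold(obj2) -> ready(m)]. Adds active(m), ready(m).
active(m) first appears in round 3.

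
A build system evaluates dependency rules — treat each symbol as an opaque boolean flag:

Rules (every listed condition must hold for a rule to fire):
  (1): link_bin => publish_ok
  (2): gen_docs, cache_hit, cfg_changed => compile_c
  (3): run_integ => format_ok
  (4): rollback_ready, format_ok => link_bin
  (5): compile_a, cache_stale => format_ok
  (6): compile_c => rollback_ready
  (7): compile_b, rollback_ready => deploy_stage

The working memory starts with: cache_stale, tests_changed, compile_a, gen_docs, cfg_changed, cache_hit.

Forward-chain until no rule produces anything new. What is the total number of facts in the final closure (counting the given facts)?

Round 1 fires (2), (5), giving compile_c, format_ok.
Round 2 fires (6), giving rollback_ready.
Round 3 fires (4), giving link_bin.
Round 4 fires (1), giving publish_ok.
Closure: {cache_hit, cache_stale, cfg_changed, compile_a, compile_c, format_ok, gen_docs, link_bin, publish_ok, rollback_ready, tests_changed} — 11 facts.

11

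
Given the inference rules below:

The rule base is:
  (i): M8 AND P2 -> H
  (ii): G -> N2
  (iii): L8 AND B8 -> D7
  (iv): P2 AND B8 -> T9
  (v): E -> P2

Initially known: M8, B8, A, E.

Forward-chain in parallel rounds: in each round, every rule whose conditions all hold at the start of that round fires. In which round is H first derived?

2

Round 1: (v) [E -> P2]. Adds P2.
Round 2: (i) [M8 AND P2 -> H]; (iv) [P2 AND B8 -> T9]. Adds H, T9.
H first appears in round 2.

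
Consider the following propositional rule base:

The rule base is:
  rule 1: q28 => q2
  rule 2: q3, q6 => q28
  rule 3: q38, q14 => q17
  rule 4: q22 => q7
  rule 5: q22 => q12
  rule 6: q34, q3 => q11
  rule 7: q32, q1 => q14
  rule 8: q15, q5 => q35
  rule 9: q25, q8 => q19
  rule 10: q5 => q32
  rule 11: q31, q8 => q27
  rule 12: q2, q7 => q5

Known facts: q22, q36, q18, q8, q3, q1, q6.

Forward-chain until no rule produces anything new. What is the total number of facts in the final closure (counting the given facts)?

Round 1: rule 2 [q3, q6 => q28]; rule 4 [q22 => q7]; rule 5 [q22 => q12]. Adds q28, q7, q12.
Round 2: rule 1 [q28 => q2]. Adds q2.
Round 3: rule 12 [q2, q7 => q5]. Adds q5.
Round 4: rule 10 [q5 => q32]. Adds q32.
Round 5: rule 7 [q32, q1 => q14]. Adds q14.
Closure: {q1, q12, q14, q18, q2, q22, q28, q3, q32, q36, q5, q6, q7, q8} — 14 facts.

14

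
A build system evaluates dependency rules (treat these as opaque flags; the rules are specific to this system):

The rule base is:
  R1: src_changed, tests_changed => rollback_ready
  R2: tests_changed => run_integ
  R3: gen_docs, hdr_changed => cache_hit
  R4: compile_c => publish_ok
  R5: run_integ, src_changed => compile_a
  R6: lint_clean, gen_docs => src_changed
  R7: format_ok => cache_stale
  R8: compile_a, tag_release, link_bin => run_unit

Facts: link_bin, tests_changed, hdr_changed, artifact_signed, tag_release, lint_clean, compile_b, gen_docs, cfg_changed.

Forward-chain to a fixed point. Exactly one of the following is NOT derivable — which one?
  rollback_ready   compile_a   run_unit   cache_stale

Round 1 fires R2, R3, R6, giving run_integ, cache_hit, src_changed.
Round 2 fires R1, R5, giving rollback_ready, compile_a.
Round 3 fires R8, giving run_unit.
Derived: compile_a (round 2), run_unit (round 3), rollback_ready (round 2). cache_stale never appears in any round.

cache_stale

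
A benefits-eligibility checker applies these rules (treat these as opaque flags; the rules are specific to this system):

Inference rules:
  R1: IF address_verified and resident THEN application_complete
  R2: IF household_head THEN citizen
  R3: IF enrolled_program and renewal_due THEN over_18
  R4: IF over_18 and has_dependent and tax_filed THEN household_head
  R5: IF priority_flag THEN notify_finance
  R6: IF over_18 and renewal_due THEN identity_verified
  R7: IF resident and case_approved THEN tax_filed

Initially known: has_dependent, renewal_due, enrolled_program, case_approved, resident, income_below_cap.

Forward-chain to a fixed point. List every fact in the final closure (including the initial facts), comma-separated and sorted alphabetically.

case_approved, citizen, enrolled_program, has_dependent, household_head, identity_verified, income_below_cap, over_18, renewal_due, resident, tax_filed

Round 1: R3 [IF enrolled_program and renewal_due THEN over_18]; R7 [IF resident and case_approved THEN tax_filed]. Adds over_18, tax_filed.
Round 2: R4 [IF over_18 and has_dependent and tax_filed THEN household_head]; R6 [IF over_18 and renewal_due THEN identity_verified]. Adds household_head, identity_verified.
Round 3: R2 [IF household_head THEN citizen]. Adds citizen.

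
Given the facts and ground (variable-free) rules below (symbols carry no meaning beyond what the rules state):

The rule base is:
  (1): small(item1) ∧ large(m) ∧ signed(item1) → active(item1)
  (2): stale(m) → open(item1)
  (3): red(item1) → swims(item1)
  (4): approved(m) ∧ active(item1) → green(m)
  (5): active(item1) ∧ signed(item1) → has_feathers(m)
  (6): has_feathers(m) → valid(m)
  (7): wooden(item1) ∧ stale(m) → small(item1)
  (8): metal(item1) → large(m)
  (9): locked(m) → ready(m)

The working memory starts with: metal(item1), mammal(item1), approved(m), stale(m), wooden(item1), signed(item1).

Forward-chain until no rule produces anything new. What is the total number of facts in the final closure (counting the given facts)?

Round 1 fires (2), (7), (8), giving open(item1), small(item1), large(m).
Round 2 fires (1), giving active(item1).
Round 3 fires (4), (5), giving green(m), has_feathers(m).
Round 4 fires (6), giving valid(m).
Closure: {active(item1), approved(m), green(m), has_feathers(m), large(m), mammal(item1), metal(item1), open(item1), signed(item1), small(item1), stale(m), valid(m), wooden(item1)} — 13 facts.

13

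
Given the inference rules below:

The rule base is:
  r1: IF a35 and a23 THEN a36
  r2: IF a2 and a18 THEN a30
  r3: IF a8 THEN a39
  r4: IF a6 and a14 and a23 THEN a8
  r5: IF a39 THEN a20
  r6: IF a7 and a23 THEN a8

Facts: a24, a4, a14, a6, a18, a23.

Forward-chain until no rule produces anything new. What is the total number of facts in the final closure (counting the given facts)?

9

Round 1: r4 [IF a6 and a14 and a23 THEN a8]. New: a8.
Round 2: r3 [IF a8 THEN a39]. New: a39.
Round 3: r5 [IF a39 THEN a20]. New: a20.
Closure: {a14, a18, a20, a23, a24, a39, a4, a6, a8} — 9 facts.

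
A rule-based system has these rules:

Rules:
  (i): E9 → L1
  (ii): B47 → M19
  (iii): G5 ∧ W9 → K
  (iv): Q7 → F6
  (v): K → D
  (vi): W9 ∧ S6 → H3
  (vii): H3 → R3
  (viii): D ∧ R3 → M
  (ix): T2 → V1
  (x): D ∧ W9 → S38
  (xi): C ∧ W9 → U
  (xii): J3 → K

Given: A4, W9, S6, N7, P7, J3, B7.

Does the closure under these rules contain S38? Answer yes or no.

Round 1: (vi) [W9 ∧ S6 → H3]; (xii) [J3 → K]. Adds H3, K.
Round 2: (v) [K → D]; (vii) [H3 → R3]. Adds D, R3.
Round 3: (viii) [D ∧ R3 → M]; (x) [D ∧ W9 → S38]. Adds M, S38.
S38 appears in round 3, so it is derivable.

yes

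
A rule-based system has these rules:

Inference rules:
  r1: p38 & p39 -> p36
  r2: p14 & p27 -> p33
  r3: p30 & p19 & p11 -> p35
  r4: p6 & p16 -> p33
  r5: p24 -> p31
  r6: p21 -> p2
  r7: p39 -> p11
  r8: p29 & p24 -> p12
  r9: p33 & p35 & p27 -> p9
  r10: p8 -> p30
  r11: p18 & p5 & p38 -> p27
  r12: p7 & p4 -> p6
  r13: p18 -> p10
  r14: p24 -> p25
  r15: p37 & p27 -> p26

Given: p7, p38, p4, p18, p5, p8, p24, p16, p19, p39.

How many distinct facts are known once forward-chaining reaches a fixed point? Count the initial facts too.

Round 1 fires r1, r5, r7, r10, r11, r12, r13, r14, giving p36, p31, p11, p30, p27, p6, p10, p25.
Round 2 fires r3, r4, giving p35, p33.
Round 3 fires r9, giving p9.
Closure: {p10, p11, p16, p18, p19, p24, p25, p27, p30, p31, p33, p35, p36, p38, p39, p4, p5, p6, p7, p8, p9} — 21 facts.

21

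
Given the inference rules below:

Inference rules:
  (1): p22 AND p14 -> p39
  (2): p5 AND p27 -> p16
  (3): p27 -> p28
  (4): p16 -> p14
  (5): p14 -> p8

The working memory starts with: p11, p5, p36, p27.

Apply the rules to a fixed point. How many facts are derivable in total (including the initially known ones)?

Round 1 fires (2), (3), giving p16, p28.
Round 2 fires (4), giving p14.
Round 3 fires (5), giving p8.
Closure: {p11, p14, p16, p27, p28, p36, p5, p8} — 8 facts.

8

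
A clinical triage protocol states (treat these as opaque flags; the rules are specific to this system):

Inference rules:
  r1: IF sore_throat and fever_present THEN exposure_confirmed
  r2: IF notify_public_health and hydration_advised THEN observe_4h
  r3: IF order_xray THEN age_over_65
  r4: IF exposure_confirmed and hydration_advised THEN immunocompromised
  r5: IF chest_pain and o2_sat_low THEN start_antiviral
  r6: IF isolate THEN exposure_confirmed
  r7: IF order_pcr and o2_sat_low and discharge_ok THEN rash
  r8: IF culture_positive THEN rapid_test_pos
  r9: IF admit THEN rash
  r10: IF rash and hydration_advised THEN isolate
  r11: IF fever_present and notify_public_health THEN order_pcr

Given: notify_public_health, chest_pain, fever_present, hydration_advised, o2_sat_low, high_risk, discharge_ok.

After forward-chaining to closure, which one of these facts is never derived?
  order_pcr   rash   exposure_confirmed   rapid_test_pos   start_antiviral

[1] r2 [IF notify_public_health and hydration_advised THEN observe_4h]; r5 [IF chest_pain and o2_sat_low THEN start_antiviral]; r11 [IF fever_present and notify_public_health THEN order_pcr]. ⇒ new: observe_4h, start_antiviral, order_pcr.
[2] r7 [IF order_pcr and o2_sat_low and discharge_ok THEN rash]. ⇒ new: rash.
[3] r10 [IF rash and hydration_advised THEN isolate]. ⇒ new: isolate.
[4] r6 [IF isolate THEN exposure_confirmed]. ⇒ new: exposure_confirmed.
[5] r4 [IF exposure_confirmed and hydration_advised THEN immunocompromised]. ⇒ new: immunocompromised.
Derived: exposure_confirmed (round 4), rash (round 2), start_antiviral (round 1), order_pcr (round 1). rapid_test_pos never appears in any round.

rapid_test_pos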